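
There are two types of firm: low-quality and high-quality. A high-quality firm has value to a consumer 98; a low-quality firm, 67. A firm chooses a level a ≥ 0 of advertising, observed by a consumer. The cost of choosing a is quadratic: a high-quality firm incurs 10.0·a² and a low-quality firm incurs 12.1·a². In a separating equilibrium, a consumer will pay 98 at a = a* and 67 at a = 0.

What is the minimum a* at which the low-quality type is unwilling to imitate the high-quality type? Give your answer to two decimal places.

The low-quality type at a = 0 receives 67; imitating at a* yields 98 − 12.1·a*².
Indifference: 67 = 98 − 12.1·a*², so a*² = (98 − 67) / 12.1 ≈ 2.5620.
a* = √2.5620 ≈ 1.60.

1.60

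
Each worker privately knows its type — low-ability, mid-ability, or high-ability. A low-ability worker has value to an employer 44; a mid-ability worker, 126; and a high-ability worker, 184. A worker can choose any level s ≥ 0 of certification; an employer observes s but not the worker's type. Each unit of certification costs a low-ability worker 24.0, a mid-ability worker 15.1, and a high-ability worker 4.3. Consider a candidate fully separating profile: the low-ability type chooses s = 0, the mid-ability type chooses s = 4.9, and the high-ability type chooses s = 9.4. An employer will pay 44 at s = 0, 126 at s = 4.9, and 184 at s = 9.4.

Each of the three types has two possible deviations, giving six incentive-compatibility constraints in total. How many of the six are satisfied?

6

Low-ability (own payoff 44): to s=4.9 gives 126 − 24.0×4.9 = 8.4 → no gain ✓; to s=9.4 gives 184 − 24.0×9.4 = -41.6 → no gain ✓.
Mid-ability (own payoff 126 − 15.1×4.9 = 52.01): to s=0 gives 44 → no gain ✓; to s=9.4 gives 184 − 15.1×9.4 = 42.06 → no gain ✓.
High-ability (own payoff 184 − 4.3×9.4 = 143.58): to s=0 gives 44 → no gain ✓; to s=4.9 gives 126 − 4.3×4.9 = 104.93 → no gain ✓.
6 of the 6 constraints hold; this profile is a separating equilibrium.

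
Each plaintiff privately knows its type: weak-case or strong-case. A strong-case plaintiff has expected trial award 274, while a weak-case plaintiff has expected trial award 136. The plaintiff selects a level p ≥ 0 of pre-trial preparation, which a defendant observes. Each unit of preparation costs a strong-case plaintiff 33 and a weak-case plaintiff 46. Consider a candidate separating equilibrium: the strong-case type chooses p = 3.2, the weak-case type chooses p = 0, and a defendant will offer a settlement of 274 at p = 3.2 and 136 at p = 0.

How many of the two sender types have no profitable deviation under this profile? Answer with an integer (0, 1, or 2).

Strong-case type: signal → 274 − 33 × 3.2 = 168.4; deviate to 0 → 136. IC holds (168.4 ≥ 136).
Weak-case type: stay at 0 → 136; mimic → 274 − 46 × 3.2 = 126.8. IC holds (136 ≥ 126.8).
2 of 2 constraints hold, so this is a separating equilibrium.

2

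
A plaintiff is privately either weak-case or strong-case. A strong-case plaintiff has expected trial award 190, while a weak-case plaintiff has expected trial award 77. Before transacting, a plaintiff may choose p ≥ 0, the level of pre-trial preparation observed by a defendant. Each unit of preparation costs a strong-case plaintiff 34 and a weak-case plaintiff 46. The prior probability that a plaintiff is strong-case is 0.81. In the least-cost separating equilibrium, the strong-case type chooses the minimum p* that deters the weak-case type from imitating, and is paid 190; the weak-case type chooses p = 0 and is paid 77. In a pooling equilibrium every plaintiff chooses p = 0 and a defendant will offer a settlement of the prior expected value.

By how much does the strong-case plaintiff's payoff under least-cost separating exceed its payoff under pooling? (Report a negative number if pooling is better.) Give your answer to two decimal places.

Least-cost separating signal: p* solves 77 = 190 − 46·p*, so p* = (190 − 77)/46 ≈ 2.4565.
Strong-case type's separating payoff: 190 − 34 × p* = 190 − 34 × (190 − 77)/46 = 190 − 3842/46 ≈ 106.4783.
Pooling payoff: 0.81 × 190 + 0.19 × 77 = 168.53.
Difference: 106.4783 − 168.53 = -62.0517, i.e. -62.05 to two decimal places.
The strong-case type would prefer the pooling outcome.

-62.05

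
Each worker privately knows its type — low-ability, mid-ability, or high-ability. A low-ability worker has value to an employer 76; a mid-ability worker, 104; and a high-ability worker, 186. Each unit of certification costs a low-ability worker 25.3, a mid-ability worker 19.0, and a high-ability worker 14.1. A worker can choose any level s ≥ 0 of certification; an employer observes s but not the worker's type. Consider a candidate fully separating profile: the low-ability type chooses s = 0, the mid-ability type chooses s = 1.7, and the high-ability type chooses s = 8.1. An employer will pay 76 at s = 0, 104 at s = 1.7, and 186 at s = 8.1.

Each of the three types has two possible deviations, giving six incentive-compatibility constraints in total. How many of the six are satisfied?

Mid-ability (own payoff 104 − 19.0×1.7 = 71.7): to s=0 gives 76 → profitable ✗; to s=8.1 gives 186 − 19.0×8.1 = 32.1 → no gain ✓.
Low-ability (own payoff 76): to s=1.7 gives 104 − 25.3×1.7 = 60.99 → no gain ✓; to s=8.1 gives 186 − 25.3×8.1 = -18.93 → no gain ✓.
High-ability (own payoff 186 − 14.1×8.1 = 71.79): to s=0 gives 76 → profitable ✗; to s=1.7 gives 104 − 14.1×1.7 = 80.03 → profitable ✗.
3 of the 6 constraints hold; not an equilibrium.

3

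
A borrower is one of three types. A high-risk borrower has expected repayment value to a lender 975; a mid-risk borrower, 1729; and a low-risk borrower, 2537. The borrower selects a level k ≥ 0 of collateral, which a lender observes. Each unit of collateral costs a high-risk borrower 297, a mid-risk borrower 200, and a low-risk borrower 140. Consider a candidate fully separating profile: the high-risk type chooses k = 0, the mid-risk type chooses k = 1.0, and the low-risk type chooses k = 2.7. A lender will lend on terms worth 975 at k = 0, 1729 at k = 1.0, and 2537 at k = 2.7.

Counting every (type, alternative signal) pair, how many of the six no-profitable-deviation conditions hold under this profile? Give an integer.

High-risk (own payoff 975): to k=1.0 gives 1729 − 297×1.0 = 1432 → profitable ✗; to k=2.7 gives 2537 − 297×2.7 = 1735.1 → profitable ✗.
Low-risk (own payoff 2537 − 140×2.7 = 2159): to k=0 gives 975 → no gain ✓; to k=1.0 gives 1729 − 140×1.0 = 1589 → no gain ✓.
Mid-risk (own payoff 1729 − 200×1.0 = 1529): to k=0 gives 975 → no gain ✓; to k=2.7 gives 2537 − 200×2.7 = 1997 → profitable ✗.
3 of the 6 constraints hold; not an equilibrium.

3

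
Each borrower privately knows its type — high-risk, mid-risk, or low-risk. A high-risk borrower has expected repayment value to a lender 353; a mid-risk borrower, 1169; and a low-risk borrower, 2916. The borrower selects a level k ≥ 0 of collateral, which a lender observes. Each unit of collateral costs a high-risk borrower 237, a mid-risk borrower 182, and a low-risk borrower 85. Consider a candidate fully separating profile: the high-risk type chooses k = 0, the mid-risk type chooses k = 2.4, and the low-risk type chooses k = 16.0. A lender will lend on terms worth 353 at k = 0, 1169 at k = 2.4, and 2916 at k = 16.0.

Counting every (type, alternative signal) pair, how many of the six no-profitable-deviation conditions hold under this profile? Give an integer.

High-risk (own payoff 353): to k=2.4 gives 1169 − 237×2.4 = 600.2 → profitable ✗; to k=16.0 gives 2916 − 237×16.0 = -876 → no gain ✓.
Mid-risk (own payoff 1169 − 182×2.4 = 732.2): to k=0 gives 353 → no gain ✓; to k=16.0 gives 2916 − 182×16.0 = 4 → no gain ✓.
Low-risk (own payoff 2916 − 85×16.0 = 1556): to k=0 gives 353 → no gain ✓; to k=2.4 gives 1169 − 85×2.4 = 965 → no gain ✓.
5 of the 6 constraints hold; not an equilibrium.

5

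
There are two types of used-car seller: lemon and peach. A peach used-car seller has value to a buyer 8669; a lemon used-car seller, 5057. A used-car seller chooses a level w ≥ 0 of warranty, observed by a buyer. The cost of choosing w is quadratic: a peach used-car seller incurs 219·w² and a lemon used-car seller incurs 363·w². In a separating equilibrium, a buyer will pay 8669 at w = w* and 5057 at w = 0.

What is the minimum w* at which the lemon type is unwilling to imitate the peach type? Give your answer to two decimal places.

3.15

The lemon type at w = 0 receives 5057; imitating at w* yields 8669 − 363·w*².
Indifference: 5057 = 8669 − 363·w*², so w*² = (8669 − 5057) / 363 ≈ 9.9504.
w* = √9.9504 ≈ 3.15.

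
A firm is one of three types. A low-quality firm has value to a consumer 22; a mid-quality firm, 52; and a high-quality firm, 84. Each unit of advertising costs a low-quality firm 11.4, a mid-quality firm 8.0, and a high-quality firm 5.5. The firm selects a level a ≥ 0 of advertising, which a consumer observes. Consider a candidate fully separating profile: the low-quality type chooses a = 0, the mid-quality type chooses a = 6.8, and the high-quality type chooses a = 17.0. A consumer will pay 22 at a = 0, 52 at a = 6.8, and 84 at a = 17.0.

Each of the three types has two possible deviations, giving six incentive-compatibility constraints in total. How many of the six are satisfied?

3

Low-quality (own payoff 22): to a=6.8 gives 52 − 11.4×6.8 = -25.52 → no gain ✓; to a=17.0 gives 84 − 11.4×17.0 = -109.8 → no gain ✓.
Mid-quality (own payoff 52 − 8.0×6.8 = -2.4): to a=0 gives 22 → profitable ✗; to a=17.0 gives 84 − 8.0×17.0 = -52 → no gain ✓.
High-quality (own payoff 84 − 5.5×17.0 = -9.5): to a=0 gives 22 → profitable ✗; to a=6.8 gives 52 − 5.5×6.8 = 14.6 → profitable ✗.
3 of the 6 constraints hold; not an equilibrium.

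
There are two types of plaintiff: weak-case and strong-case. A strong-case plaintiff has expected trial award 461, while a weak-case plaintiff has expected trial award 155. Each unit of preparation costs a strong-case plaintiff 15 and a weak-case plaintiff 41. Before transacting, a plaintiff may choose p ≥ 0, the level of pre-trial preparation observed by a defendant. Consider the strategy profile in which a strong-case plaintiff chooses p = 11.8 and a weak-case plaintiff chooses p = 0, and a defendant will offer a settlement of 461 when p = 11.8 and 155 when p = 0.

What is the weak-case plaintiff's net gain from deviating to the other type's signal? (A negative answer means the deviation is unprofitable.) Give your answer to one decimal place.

Playing p = 0 the weak-case plaintiff receives 155.
Deviating to p = 11.8 brings payment 461 at cost 41 × 11.8 = 483.8, netting -22.8.
Gain from deviating: -22.8 − 155 = -177.8.
The gain is negative, so the weak-case type's incentive-compatibility constraint is satisfied.

-177.8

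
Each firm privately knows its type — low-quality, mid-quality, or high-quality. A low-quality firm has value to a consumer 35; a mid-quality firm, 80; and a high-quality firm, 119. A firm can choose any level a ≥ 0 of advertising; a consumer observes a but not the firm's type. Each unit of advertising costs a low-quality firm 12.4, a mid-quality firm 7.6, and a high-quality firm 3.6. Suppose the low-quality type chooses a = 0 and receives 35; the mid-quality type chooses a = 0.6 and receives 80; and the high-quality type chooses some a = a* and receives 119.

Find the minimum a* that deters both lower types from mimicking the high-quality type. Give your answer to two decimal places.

Low-quality type (on-path payoff 35) won't mimic when 35 ≥ 119 − 12.4·a*, i.e. a* ≥ 6.77.
Mid-quality type (on-path payoff 80 − 7.6×0.6 = 75.44) won't mimic when 75.44 ≥ 119 − 7.6·a*, i.e. a* ≥ 5.73.
Both must hold, so a* = max(6.77, 5.73) = 6.77. The low-quality type's constraint binds.

6.77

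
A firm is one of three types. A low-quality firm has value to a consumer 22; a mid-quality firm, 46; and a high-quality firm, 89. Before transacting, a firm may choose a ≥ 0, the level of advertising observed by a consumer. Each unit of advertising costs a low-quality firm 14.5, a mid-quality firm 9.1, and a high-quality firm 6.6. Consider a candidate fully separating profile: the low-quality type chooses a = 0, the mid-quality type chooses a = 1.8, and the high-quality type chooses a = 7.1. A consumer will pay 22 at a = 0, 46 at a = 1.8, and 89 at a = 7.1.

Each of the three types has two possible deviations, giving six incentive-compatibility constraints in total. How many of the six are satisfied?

High-quality (own payoff 89 − 6.6×7.1 = 42.14): to a=0 gives 22 → no gain ✓; to a=1.8 gives 46 − 6.6×1.8 = 34.12 → no gain ✓.
Mid-quality (own payoff 46 − 9.1×1.8 = 29.62): to a=0 gives 22 → no gain ✓; to a=7.1 gives 89 − 9.1×7.1 = 24.39 → no gain ✓.
Low-quality (own payoff 22): to a=1.8 gives 46 − 14.5×1.8 = 19.9 → no gain ✓; to a=7.1 gives 89 − 14.5×7.1 = -13.95 → no gain ✓.
6 of the 6 constraints hold; this profile is a separating equilibrium.

6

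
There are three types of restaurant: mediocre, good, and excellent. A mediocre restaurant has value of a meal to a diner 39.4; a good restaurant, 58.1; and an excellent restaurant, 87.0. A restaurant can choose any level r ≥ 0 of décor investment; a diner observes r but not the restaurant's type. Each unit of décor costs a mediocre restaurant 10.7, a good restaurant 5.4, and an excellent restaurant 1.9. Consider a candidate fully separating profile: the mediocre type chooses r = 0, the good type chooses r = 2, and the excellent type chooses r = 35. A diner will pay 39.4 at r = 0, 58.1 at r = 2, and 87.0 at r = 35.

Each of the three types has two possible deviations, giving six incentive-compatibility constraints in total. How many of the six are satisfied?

4

Mediocre (own payoff 39.4): to r=2 gives 58.1 − 10.7×2 = 36.7 → no gain ✓; to r=35 gives 87.0 − 10.7×35 = -287.5 → no gain ✓.
Excellent (own payoff 87.0 − 1.9×35 = 20.5): to r=0 gives 39.4 → profitable ✗; to r=2 gives 58.1 − 1.9×2 = 54.3 → profitable ✗.
Good (own payoff 58.1 − 5.4×2 = 47.3): to r=0 gives 39.4 → no gain ✓; to r=35 gives 87.0 − 5.4×35 = -102 → no gain ✓.
4 of the 6 constraints hold; not an equilibrium.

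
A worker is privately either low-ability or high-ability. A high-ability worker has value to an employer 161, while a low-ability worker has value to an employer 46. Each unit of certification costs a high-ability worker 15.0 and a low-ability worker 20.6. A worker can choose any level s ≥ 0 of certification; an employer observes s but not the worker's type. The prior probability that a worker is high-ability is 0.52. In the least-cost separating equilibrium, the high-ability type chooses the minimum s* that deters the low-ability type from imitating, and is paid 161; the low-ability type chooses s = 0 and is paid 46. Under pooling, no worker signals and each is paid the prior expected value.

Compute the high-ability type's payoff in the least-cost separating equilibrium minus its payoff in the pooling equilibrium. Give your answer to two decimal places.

Least-cost separating signal: s* solves 46 = 161 − 20.6·s*, so s* = (161 − 46)/20.6 ≈ 5.5825.
High-ability type's separating payoff: 161 − 15.0 × s* = 161 − 15.0 × (161 − 46)/20.6 = 161 − 1725/20.6 ≈ 77.2621.
Pooling payoff: 0.52 × 161 + 0.48 × 46 = 105.8.
Difference: 77.2621 − 105.8 = -28.5379, i.e. -28.54 to two decimal places.
The high-ability type would prefer the pooling outcome.

-28.54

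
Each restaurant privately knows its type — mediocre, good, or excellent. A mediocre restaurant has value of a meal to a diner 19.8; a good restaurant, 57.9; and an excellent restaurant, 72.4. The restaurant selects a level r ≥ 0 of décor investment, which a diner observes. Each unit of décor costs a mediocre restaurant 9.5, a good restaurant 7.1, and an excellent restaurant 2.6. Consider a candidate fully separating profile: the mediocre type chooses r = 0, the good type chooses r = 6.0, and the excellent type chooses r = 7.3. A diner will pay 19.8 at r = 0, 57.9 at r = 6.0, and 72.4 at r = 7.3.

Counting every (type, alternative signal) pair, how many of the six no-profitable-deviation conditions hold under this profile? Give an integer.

Good (own payoff 57.9 − 7.1×6.0 = 15.3): to r=0 gives 19.8 → profitable ✗; to r=7.3 gives 72.4 − 7.1×7.3 = 20.57 → profitable ✗.
Mediocre (own payoff 19.8): to r=6.0 gives 57.9 − 9.5×6.0 = 0.9 → no gain ✓; to r=7.3 gives 72.4 − 9.5×7.3 = 3.05 → no gain ✓.
Excellent (own payoff 72.4 − 2.6×7.3 = 53.42): to r=0 gives 19.8 → no gain ✓; to r=6.0 gives 57.9 − 2.6×6.0 = 42.3 → no gain ✓.
4 of the 6 constraints hold; not an equilibrium.

4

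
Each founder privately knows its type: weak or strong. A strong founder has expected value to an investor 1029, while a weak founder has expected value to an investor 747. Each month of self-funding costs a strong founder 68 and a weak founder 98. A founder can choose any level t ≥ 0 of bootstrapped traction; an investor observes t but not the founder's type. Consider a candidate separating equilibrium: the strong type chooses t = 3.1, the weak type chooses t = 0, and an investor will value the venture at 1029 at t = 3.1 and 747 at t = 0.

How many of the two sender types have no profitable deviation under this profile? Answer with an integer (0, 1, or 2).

2

Weak type: stay at 0 → 747; mimic → 1029 − 98 × 3.1 = 725.2. IC holds (747 ≥ 725.2).
Strong type: signal → 1029 − 68 × 3.1 = 818.2; deviate to 0 → 747. IC holds (818.2 ≥ 747).
2 of 2 constraints hold, so this is a separating equilibrium.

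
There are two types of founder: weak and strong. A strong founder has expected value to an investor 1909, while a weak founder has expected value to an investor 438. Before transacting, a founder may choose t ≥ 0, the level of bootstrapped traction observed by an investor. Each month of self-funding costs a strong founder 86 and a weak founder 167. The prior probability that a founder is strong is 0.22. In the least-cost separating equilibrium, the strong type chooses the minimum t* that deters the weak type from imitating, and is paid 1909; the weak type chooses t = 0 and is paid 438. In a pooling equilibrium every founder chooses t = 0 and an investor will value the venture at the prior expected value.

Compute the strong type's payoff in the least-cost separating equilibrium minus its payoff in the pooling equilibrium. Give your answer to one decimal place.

Least-cost separating signal: t* solves 438 = 1909 − 167·t*, so t* = (1909 − 438)/167 ≈ 8.8084.
Strong type's separating payoff: 1909 − 86 × t* = 1909 − 86 × (1909 − 438)/167 = 1909 − 126506/167 ≈ 1151.479.
Pooling payoff: 0.22 × 1909 + 0.78 × 438 = 761.62.
Difference: 1151.479 − 761.62 = 389.859, i.e. 389.9 to one decimal place.
The strong type prefers to separate.

389.9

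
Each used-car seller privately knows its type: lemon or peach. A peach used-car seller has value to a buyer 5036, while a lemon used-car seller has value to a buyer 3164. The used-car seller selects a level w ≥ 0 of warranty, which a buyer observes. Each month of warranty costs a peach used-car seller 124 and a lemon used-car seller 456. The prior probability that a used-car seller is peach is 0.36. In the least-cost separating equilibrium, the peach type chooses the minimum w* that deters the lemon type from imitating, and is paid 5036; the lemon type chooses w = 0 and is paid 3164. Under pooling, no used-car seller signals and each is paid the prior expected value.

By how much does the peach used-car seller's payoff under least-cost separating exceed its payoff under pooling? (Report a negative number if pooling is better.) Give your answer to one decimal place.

689.0

Least-cost separating signal: w* solves 3164 = 5036 − 456·w*, so w* = (5036 − 3164)/456 ≈ 4.1053.
Peach type's separating payoff: 5036 − 124 × w* = 5036 − 124 × (5036 − 3164)/456 = 5036 − 232128/456 ≈ 4526.947.
Pooling payoff: 0.36 × 5036 + 0.64 × 3164 = 3837.92.
Difference: 4526.947 − 3837.92 = 689.027, i.e. 689.0 to one decimal place.
The peach type prefers to separate.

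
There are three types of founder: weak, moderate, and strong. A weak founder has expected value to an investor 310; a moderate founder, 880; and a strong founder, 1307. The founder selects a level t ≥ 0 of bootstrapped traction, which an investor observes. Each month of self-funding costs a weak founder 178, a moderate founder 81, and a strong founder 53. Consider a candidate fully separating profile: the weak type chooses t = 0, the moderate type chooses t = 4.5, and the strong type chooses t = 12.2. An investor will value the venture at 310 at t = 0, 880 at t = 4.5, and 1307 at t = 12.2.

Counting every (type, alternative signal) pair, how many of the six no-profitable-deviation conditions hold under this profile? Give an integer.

6

Weak (own payoff 310): to t=4.5 gives 880 − 178×4.5 = 79 → no gain ✓; to t=12.2 gives 1307 − 178×12.2 = -864.6 → no gain ✓.
Moderate (own payoff 880 − 81×4.5 = 515.5): to t=0 gives 310 → no gain ✓; to t=12.2 gives 1307 − 81×12.2 = 318.8 → no gain ✓.
Strong (own payoff 1307 − 53×12.2 = 660.4): to t=0 gives 310 → no gain ✓; to t=4.5 gives 880 − 53×4.5 = 641.5 → no gain ✓.
6 of the 6 constraints hold; this profile is a separating equilibrium.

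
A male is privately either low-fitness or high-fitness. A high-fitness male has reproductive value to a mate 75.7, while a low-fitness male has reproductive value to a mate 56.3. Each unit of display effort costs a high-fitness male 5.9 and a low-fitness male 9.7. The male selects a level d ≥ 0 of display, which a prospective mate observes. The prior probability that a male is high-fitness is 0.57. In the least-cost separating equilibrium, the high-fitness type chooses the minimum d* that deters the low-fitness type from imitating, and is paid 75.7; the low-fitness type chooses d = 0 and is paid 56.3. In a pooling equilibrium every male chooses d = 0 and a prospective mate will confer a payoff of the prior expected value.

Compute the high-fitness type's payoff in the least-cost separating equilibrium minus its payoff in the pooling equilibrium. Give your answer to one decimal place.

Least-cost separating signal: d* solves 56.3 = 75.7 − 9.7·d*, so d* = (75.7 − 56.3)/9.7 = 2.
High-fitness type's separating payoff: 75.7 − 5.9 × d* = 75.7 − 5.9 × (75.7 − 56.3)/9.7 = 75.7 − 114.46/9.7 = 63.9.
Pooling payoff: 0.57 × 75.7 + 0.43 × 56.3 = 67.358.
Difference: 63.9 − 67.358 = -3.458, i.e. -3.5 to one decimal place.
The high-fitness type would prefer the pooling outcome.

-3.5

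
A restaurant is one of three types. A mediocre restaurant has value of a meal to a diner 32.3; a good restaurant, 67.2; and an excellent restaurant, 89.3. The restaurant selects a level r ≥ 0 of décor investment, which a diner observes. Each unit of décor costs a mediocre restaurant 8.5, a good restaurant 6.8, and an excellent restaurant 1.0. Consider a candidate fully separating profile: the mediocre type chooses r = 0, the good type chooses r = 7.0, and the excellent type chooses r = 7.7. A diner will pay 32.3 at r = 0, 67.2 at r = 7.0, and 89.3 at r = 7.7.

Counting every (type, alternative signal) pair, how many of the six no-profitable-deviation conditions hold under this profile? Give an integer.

4

Good (own payoff 67.2 − 6.8×7.0 = 19.6): to r=0 gives 32.3 → profitable ✗; to r=7.7 gives 89.3 − 6.8×7.7 = 36.94 → profitable ✗.
Mediocre (own payoff 32.3): to r=7.0 gives 67.2 − 8.5×7.0 = 7.7 → no gain ✓; to r=7.7 gives 89.3 − 8.5×7.7 = 23.85 → no gain ✓.
Excellent (own payoff 89.3 − 1.0×7.7 = 81.6): to r=0 gives 32.3 → no gain ✓; to r=7.0 gives 67.2 − 1.0×7.0 = 60.2 → no gain ✓.
4 of the 6 constraints hold; not an equilibrium.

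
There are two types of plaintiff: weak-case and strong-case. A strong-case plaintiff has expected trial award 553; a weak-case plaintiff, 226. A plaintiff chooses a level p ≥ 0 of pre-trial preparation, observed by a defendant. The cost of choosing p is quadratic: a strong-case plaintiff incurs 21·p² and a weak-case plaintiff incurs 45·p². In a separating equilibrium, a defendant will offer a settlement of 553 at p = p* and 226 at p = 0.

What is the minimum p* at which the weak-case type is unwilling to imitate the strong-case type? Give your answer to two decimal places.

2.70

The weak-case type at p = 0 receives 226; imitating at p* yields 553 − 45·p*².
Indifference: 226 = 553 − 45·p*², so p*² = (553 − 226) / 45 ≈ 7.2667.
p* = √7.2667 ≈ 2.70.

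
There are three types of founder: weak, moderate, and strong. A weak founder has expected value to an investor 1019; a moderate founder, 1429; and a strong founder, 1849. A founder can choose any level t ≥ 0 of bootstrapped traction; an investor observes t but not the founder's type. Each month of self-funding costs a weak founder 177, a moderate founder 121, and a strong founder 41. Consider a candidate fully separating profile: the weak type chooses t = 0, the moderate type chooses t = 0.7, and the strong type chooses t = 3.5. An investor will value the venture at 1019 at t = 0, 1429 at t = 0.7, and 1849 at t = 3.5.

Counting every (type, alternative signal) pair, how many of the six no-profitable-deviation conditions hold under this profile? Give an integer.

3

Moderate (own payoff 1429 − 121×0.7 = 1344.3): to t=0 gives 1019 → no gain ✓; to t=3.5 gives 1849 − 121×3.5 = 1425.5 → profitable ✗.
Strong (own payoff 1849 − 41×3.5 = 1705.5): to t=0 gives 1019 → no gain ✓; to t=0.7 gives 1429 − 41×0.7 = 1400.3 → no gain ✓.
Weak (own payoff 1019): to t=0.7 gives 1429 − 177×0.7 = 1305.1 → profitable ✗; to t=3.5 gives 1849 − 177×3.5 = 1229.5 → profitable ✗.
3 of the 6 constraints hold; not an equilibrium.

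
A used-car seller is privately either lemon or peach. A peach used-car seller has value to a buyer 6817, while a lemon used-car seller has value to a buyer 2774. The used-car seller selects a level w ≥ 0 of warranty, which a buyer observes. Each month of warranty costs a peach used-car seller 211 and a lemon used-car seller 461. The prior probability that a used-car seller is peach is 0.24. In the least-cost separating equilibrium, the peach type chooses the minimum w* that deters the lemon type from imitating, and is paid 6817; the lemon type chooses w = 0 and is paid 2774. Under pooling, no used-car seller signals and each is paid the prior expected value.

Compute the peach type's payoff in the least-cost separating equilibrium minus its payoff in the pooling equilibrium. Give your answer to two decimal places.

1222.20

Least-cost separating signal: w* solves 2774 = 6817 − 461·w*, so w* = (6817 − 2774)/461 ≈ 8.7701.
Peach type's separating payoff: 6817 − 211 × w* = 6817 − 211 × (6817 − 2774)/461 = 6817 − 853073/461 ≈ 4966.5163.
Pooling payoff: 0.24 × 6817 + 0.76 × 2774 = 3744.32.
Difference: 4966.5163 − 3744.32 = 1222.1963, i.e. 1222.20 to two decimal places.
The peach type prefers to separate.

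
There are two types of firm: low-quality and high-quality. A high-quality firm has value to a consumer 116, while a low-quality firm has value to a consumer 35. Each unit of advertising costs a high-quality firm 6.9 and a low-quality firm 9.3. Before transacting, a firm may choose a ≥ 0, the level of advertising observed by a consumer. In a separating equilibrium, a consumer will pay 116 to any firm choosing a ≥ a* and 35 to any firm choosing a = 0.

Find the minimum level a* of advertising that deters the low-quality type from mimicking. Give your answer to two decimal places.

8.71

A low-quality firm choosing a = 0 receives 35.
Imitating at a* instead would pay 116 at cost 9.3·a*, netting 116 − 9.3·a*.
Indifference: 35 = 116 − 9.3·a*, so a* = (116 − 35) / 9.3 ≈ 8.71.
At a* the low-quality type's incentive constraint just binds; the high-quality type strictly prefers a* since its per-unit cost is lower.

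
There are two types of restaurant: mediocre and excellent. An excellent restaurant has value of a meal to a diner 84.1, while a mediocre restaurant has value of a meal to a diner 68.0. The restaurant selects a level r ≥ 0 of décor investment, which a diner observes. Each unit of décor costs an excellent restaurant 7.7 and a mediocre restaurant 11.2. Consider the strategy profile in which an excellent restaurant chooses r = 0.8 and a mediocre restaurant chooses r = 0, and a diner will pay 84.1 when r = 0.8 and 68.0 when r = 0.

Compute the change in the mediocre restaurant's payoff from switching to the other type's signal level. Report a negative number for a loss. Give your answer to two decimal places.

Playing r = 0 the mediocre restaurant receives 68.0.
Deviating to r = 0.8 brings payment 84.1 at cost 11.2 × 0.8 = 8.96, netting 75.14.
Gain from deviating: 75.14 − 68.0 = 7.14.
The gain is positive, so the mediocre type's incentive-compatibility constraint is violated — this profile is not a separating equilibrium.

7.14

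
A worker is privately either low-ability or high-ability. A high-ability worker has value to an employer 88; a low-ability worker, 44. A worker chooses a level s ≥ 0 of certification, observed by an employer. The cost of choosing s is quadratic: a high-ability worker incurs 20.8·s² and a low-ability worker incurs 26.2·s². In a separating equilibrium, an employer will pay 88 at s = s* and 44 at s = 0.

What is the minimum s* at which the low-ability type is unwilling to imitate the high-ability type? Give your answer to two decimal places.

The low-ability type at s = 0 receives 44; imitating at s* yields 88 − 26.2·s*².
Indifference: 44 = 88 − 26.2·s*², so s*² = (88 − 44) / 26.2 ≈ 1.6794.
s* = √1.6794 ≈ 1.30.

1.30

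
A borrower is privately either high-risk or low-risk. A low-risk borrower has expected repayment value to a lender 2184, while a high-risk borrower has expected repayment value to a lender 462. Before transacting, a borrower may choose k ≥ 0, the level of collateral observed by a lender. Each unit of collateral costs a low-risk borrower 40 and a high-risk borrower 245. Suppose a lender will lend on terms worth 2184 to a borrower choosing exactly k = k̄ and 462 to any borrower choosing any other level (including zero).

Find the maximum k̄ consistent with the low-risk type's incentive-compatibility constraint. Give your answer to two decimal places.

43.05

Choosing k̄ yields the low-risk type 2184 − 40·k̄; choosing zero yields 462.
The low-risk type is indifferent at 2184 − 40·k̄ = 462, i.e. k̄ = (2184 − 462) / 40 = 43.05.
For any k̄ above 43.05 the low-risk type would rather pool at zero, so separation collapses.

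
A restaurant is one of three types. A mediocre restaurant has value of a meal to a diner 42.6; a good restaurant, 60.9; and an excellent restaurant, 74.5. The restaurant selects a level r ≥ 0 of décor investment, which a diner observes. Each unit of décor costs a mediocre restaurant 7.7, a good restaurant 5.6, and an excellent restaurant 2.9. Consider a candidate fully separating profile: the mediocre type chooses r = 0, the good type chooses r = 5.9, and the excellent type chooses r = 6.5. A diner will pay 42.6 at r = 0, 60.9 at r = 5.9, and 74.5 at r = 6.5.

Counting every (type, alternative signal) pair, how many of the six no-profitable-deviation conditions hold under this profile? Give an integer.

4

Good (own payoff 60.9 − 5.6×5.9 = 27.86): to r=0 gives 42.6 → profitable ✗; to r=6.5 gives 74.5 − 5.6×6.5 = 38.1 → profitable ✗.
Excellent (own payoff 74.5 − 2.9×6.5 = 55.65): to r=0 gives 42.6 → no gain ✓; to r=5.9 gives 60.9 − 2.9×5.9 = 43.79 → no gain ✓.
Mediocre (own payoff 42.6): to r=5.9 gives 60.9 − 7.7×5.9 = 15.47 → no gain ✓; to r=6.5 gives 74.5 − 7.7×6.5 = 24.45 → no gain ✓.
4 of the 6 constraints hold; not an equilibrium.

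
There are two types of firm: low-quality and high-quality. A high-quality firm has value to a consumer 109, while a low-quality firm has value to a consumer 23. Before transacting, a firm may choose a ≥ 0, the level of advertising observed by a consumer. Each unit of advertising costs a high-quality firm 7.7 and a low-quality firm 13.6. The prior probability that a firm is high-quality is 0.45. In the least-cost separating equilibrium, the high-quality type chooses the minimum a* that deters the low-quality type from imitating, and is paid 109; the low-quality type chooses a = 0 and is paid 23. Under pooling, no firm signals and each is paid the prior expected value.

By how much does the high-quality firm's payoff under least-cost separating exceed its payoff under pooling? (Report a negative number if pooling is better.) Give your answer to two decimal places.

-1.39

Least-cost separating signal: a* solves 23 = 109 − 13.6·a*, so a* = (109 − 23)/13.6 ≈ 6.3235.
High-quality type's separating payoff: 109 − 7.7 × a* = 109 − 7.7 × (109 − 23)/13.6 = 109 − 662.2/13.6 ≈ 60.3088.
Pooling payoff: 0.45 × 109 + 0.55 × 23 = 61.7.
Difference: 60.3088 − 61.7 = -1.3912, i.e. -1.39 to two decimal places.
The high-quality type would prefer the pooling outcome.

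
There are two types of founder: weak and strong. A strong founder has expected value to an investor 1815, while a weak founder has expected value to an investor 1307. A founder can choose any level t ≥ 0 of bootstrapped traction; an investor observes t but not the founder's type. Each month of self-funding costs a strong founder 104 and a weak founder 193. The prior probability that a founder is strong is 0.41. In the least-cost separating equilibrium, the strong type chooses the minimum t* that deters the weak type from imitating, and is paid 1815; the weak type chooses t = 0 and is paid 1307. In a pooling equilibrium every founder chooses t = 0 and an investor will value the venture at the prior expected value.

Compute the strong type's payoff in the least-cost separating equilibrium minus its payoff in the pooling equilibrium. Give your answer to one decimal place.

26.0

Least-cost separating signal: t* solves 1307 = 1815 − 193·t*, so t* = (1815 − 1307)/193 ≈ 2.6321.
Strong type's separating payoff: 1815 − 104 × t* = 1815 − 104 × (1815 − 1307)/193 = 1815 − 52832/193 ≈ 1541.259.
Pooling payoff: 0.41 × 1815 + 0.59 × 1307 = 1515.28.
Difference: 1541.259 − 1515.28 = 25.979, i.e. 26.0 to one decimal place.
The strong type prefers to separate.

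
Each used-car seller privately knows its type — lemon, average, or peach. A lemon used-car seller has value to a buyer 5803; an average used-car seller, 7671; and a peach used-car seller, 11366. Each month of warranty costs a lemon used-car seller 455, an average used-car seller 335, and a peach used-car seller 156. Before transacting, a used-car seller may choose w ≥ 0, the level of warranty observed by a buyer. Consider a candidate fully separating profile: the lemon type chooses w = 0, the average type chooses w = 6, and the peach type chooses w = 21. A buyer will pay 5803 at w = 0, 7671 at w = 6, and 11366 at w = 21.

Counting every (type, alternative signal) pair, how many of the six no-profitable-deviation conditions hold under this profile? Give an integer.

Peach (own payoff 11366 − 156×21 = 8090): to w=0 gives 5803 → no gain ✓; to w=6 gives 7671 − 156×6 = 6735 → no gain ✓.
Average (own payoff 7671 − 335×6 = 5661): to w=0 gives 5803 → profitable ✗; to w=21 gives 11366 − 335×21 = 4331 → no gain ✓.
Lemon (own payoff 5803): to w=6 gives 7671 − 455×6 = 4941 → no gain ✓; to w=21 gives 11366 − 455×21 = 1811 → no gain ✓.
5 of the 6 constraints hold; not an equilibrium.

5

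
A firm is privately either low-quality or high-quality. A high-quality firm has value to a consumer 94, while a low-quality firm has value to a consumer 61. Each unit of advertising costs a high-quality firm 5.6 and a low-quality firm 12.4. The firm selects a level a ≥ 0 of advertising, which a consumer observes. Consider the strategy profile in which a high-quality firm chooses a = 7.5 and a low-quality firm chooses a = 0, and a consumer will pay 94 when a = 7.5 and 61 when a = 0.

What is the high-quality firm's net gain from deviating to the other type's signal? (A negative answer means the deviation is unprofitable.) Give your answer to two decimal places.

9.00

Playing a = 7.5 the high-quality firm receives 94 − 5.6 × 7.5 = 52.
Deviating to a = 0 yields 61 instead.
Gain from deviating: 61 − 52 = 9.00.
The gain is positive, so the high-quality type's incentive-compatibility constraint is violated — this profile is not a separating equilibrium.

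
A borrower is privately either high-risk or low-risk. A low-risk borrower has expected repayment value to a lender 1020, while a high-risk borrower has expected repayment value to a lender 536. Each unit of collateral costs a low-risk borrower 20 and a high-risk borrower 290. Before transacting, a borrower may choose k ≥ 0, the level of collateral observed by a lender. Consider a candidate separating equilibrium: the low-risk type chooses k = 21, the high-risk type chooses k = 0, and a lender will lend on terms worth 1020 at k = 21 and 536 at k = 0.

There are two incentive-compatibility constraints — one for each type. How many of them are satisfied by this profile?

2

Low-risk type: signal → 1020 − 20 × 21 = 600; deviate to 0 → 536. IC holds (600 ≥ 536).
High-risk type: stay at 0 → 536; mimic → 1020 − 290 × 21 = -5070. IC holds (536 ≥ -5070).
2 of 2 constraints hold, so this is a separating equilibrium.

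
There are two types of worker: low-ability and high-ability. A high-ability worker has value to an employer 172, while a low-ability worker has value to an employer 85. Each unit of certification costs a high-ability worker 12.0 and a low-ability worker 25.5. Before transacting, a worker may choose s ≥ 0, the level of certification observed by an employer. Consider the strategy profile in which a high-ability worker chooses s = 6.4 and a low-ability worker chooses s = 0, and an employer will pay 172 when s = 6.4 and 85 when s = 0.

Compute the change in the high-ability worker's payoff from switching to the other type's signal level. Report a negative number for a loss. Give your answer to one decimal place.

Playing s = 6.4 the high-ability worker receives 172 − 12.0 × 6.4 = 95.2.
Deviating to s = 0 yields 85 instead.
Gain from deviating: 85 − 95.2 = -10.2.
The gain is negative, so the high-ability type's incentive-compatibility constraint is satisfied.

-10.2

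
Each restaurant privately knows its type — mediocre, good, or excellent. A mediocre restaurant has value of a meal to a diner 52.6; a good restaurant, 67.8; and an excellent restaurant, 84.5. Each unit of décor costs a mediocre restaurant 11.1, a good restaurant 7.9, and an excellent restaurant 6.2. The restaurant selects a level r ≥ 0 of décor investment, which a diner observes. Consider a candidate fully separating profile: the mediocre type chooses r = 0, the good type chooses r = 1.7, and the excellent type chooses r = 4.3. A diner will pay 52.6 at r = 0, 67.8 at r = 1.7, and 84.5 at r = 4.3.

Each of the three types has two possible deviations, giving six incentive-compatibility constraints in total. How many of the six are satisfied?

Good (own payoff 67.8 − 7.9×1.7 = 54.37): to r=0 gives 52.6 → no gain ✓; to r=4.3 gives 84.5 − 7.9×4.3 = 50.53 → no gain ✓.
Excellent (own payoff 84.5 − 6.2×4.3 = 57.84): to r=0 gives 52.6 → no gain ✓; to r=1.7 gives 67.8 − 6.2×1.7 = 57.26 → no gain ✓.
Mediocre (own payoff 52.6): to r=1.7 gives 67.8 − 11.1×1.7 = 48.93 → no gain ✓; to r=4.3 gives 84.5 − 11.1×4.3 = 36.77 → no gain ✓.
6 of the 6 constraints hold; this profile is a separating equilibrium.

6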